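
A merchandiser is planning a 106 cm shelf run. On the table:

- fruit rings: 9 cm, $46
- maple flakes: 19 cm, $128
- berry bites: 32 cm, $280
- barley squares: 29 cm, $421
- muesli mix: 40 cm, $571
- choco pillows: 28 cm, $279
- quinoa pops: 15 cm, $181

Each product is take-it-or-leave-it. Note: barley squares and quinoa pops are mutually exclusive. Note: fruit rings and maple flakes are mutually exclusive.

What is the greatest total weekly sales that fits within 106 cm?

Density check — barley squares 14.52, muesli mix 14.28, quinoa pops 12.07, choco pillows 9.96 are the best per cm.
Best packing: fruit rings + barley squares + muesli mix + choco pillows — 106 cm, 1317 total.

1317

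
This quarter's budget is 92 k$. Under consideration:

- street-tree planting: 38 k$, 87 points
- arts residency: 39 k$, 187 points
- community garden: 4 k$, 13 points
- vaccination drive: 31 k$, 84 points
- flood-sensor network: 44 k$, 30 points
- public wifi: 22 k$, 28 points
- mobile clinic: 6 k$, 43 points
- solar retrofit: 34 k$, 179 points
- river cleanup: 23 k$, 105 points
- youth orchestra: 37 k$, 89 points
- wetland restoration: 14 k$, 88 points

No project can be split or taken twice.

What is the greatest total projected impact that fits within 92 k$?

467

The ratio heuristic lands on community garden + mobile clinic + solar retrofit + river cleanup + wetland restoration (428) but leaves 11 k$ idle.
Replace mobile clinic and river cleanup with arts residency: the trade gains 39 net, giving 467 at 91 k$.
Next best is arts residency + solar retrofit + wetland restoration at 454 (87 k$) — short by 13.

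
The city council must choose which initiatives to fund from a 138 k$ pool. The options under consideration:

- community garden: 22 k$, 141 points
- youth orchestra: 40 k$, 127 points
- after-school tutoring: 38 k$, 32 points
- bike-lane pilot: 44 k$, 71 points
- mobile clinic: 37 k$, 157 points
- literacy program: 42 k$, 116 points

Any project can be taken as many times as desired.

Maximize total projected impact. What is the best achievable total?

6×community garden uses 132 of the 138 k$ and totals 846.
That's the maximum — no swap from here does better than 846.

846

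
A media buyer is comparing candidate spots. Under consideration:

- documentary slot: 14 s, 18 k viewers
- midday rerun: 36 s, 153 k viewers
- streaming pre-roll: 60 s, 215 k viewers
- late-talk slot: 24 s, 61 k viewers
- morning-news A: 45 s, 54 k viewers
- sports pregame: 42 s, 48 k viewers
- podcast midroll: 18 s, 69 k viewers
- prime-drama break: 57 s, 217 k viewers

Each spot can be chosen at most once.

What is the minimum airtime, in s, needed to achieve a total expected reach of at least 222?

54

Minimise s subject to total expected reach ≥ 222.
Taking midday rerun + podcast midroll gives 222 (≥ 222) for 54 s.
Below 54 s the best achievable stays under 222.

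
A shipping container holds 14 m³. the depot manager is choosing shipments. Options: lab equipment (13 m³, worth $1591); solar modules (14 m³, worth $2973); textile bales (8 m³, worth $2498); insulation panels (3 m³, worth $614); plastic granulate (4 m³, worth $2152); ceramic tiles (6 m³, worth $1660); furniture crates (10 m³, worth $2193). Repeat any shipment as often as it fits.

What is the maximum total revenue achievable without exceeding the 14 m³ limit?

6456

Taking 3×plastic granulate: 12 m³ used, 6456 in revenue.
That's the maximum — no swap from here does better than 6456.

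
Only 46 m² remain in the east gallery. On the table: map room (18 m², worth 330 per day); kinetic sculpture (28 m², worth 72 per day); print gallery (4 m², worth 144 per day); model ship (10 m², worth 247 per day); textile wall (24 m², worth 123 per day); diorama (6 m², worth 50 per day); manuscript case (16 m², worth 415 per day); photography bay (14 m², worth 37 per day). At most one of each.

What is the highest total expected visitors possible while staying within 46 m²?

992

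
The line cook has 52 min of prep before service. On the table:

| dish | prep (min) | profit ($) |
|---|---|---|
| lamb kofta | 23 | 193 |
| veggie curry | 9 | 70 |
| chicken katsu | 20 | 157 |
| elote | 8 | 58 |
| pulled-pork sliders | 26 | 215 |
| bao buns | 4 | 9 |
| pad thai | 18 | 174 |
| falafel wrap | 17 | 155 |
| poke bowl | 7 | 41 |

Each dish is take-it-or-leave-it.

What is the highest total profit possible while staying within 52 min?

By profit per min: pad thai 9.67, falafel wrap 9.12, lamb kofta 8.39, pulled-pork sliders 8.27 lead.
Taking veggie curry + elote + pad thai + falafel wrap: 52 min used, 457 in profit.
Every other selection either busts 52 min or fails to beat 457.

457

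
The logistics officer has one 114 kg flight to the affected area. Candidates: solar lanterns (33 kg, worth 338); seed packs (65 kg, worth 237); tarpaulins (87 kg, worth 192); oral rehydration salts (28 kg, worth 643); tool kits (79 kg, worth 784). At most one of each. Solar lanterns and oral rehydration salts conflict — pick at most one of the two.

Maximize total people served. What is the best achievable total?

1427

Ranking by ratio (people served/kg): oral rehydration salts 22.96, solar lanterns 10.24, tool kits 9.92, seed packs 3.65.
Best packing: oral rehydration salts + tool kits — 107 kg, 1427 total.
The closest alternative, solar lanterns + tool kits, reaches only 1122.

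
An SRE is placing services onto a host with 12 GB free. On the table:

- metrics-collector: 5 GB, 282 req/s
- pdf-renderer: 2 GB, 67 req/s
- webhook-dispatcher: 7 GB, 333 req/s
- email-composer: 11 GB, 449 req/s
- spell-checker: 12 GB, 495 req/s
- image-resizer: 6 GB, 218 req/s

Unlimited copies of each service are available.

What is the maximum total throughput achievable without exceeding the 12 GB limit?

631

Ranking by ratio (throughput/GB): metrics-collector 56.40, webhook-dispatcher 47.57, spell-checker 41.25.
2×metrics-collector + pdf-renderer uses 12 of the 12 GB and totals 631.
No other feasible combination exceeds 631.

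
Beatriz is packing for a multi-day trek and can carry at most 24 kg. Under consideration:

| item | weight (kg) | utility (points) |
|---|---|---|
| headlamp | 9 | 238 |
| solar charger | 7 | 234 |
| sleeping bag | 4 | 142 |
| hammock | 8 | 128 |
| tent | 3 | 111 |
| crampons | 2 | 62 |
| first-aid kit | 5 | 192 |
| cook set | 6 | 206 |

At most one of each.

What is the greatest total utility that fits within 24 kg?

Taking the top-ratio items first gives sleeping bag + tent + crampons + first-aid kit + cook set for 713 (20 kg).
Replace tent with solar charger: the trade gains 123 net, giving 836 at 24 kg.

836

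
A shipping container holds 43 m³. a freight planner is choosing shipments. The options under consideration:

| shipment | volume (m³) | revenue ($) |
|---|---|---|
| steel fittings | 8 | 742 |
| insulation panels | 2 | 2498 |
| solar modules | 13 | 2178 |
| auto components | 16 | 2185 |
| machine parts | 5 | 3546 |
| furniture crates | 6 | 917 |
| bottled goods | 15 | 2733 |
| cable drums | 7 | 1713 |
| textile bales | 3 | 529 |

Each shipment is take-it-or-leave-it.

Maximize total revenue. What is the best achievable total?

12668

By revenue per m³: insulation panels 1249.00, machine parts 709.20, cable drums 244.71 lead.
Greedy by ratio would take insulation panels + machine parts + furniture crates + bottled goods + cable drums + textile bales: 38 m³ used, total 11936.
Replace furniture crates and textile bales with solar modules: the trade gains 732 net, giving 12668 at 42 m³.
Next best is steel fittings + insulation panels + machine parts + furniture crates + bottled goods + cable drums at 12149 (43 m³) — short by 519.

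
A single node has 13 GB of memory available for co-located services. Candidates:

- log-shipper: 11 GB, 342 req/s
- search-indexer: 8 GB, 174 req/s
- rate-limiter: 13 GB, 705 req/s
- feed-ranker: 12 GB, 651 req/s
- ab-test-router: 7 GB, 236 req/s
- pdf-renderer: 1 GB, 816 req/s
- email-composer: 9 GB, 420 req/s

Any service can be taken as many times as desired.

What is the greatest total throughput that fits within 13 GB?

10608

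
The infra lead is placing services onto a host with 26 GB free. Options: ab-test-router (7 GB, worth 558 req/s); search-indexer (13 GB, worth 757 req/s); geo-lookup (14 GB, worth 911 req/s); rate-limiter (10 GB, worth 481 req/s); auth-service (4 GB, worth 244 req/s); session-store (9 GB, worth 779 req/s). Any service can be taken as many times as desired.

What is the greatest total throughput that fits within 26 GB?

2116

Ranking by ratio (throughput/GB): session-store 86.56, ab-test-router 79.71, geo-lookup 65.07, auth-service 61.00.
The ratio ordering already packs tightly: ab-test-router + 2×session-store, 25 GB, 2116.
Every other selection either busts 26 GB or fails to beat 2116.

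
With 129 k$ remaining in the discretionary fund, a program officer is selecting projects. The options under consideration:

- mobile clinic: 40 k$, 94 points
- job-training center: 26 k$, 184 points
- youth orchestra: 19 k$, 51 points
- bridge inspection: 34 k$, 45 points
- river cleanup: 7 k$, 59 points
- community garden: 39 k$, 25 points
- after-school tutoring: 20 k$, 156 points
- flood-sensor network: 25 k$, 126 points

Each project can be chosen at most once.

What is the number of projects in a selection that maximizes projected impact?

5

The maximum projected impact within 129 k$ is 619.
One optimal bundle: mobile clinic + job-training center + river cleanup + after-school tutoring + flood-sensor network (118 k$).
Any selection reaching 619 contains exactly 5 projects.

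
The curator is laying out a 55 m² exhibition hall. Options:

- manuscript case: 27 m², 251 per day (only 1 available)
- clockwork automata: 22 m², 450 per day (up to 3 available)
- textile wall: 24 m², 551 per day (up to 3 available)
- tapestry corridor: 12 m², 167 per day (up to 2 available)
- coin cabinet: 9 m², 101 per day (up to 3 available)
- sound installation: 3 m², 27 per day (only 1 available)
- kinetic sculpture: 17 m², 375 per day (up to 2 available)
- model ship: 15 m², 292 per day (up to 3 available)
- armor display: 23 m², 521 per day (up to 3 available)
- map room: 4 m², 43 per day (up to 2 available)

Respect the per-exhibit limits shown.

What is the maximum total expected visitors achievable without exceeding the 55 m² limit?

1188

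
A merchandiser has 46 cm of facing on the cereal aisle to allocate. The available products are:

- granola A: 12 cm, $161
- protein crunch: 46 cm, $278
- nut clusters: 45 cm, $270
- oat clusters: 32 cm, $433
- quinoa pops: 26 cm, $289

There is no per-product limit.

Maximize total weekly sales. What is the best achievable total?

Ranking by ratio (weekly sales/cm): oat clusters 13.53, granola A 13.42, quinoa pops 11.12, protein crunch 6.04.
Taking granola A + oat clusters: 44 cm used, 594 in weekly sales.
Nothing else within 46 cm beats 594.

594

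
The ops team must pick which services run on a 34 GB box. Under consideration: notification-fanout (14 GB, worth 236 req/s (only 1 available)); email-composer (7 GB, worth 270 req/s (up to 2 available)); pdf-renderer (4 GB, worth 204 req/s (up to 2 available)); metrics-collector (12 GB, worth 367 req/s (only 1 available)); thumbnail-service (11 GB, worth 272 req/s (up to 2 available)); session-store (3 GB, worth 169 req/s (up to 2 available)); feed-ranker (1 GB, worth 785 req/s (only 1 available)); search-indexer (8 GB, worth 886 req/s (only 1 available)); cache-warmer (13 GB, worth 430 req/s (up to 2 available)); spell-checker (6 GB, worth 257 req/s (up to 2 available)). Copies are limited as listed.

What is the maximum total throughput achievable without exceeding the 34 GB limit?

By throughput per GB: feed-ranker 785.00, search-indexer 110.75, session-store 56.33 lead.
The ratio heuristic lands on 2×pdf-renderer + 2×session-store + feed-ranker + search-indexer + spell-checker (2674) but leaves 5 GB idle.
The 8 GB tied up in 2×pdf-renderer is better spent on email-composer + spell-checker — total rises to 2793 (34 GB).
That's the maximum — no swap from here does better than 2793.

2793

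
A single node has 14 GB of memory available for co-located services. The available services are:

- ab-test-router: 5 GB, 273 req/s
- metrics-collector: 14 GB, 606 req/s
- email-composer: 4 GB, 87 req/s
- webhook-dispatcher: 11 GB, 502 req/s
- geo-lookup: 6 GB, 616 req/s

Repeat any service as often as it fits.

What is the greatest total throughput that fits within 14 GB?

1232

Density check — geo-lookup 102.67, ab-test-router 54.60, webhook-dispatcher 45.64 are the best per GB.
2×geo-lookup uses 12 of the 14 GB and totals 1232.
That's the maximum — no swap from here does better than 1232.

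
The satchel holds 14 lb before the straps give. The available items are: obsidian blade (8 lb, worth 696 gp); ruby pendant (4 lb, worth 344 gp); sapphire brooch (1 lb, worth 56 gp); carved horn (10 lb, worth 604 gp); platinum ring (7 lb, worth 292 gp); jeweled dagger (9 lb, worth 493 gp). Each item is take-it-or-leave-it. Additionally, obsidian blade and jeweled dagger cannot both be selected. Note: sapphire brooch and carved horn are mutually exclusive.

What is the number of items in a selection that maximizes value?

3

The maximum value within 14 lb is 1096.
One optimal bundle: obsidian blade + ruby pendant + sapphire brooch (13 lb).
Any selection reaching 1096 contains exactly 3 items.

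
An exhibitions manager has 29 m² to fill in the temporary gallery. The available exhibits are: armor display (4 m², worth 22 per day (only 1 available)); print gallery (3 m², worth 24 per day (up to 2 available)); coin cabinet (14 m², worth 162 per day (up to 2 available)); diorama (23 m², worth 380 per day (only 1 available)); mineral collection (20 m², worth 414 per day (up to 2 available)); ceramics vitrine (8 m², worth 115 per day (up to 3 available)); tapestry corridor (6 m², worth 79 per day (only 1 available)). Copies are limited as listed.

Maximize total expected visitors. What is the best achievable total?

Best packing: mineral collection + ceramics vitrine — 28 m², 529 total.
That's the maximum — no swap from here does better than 529.

529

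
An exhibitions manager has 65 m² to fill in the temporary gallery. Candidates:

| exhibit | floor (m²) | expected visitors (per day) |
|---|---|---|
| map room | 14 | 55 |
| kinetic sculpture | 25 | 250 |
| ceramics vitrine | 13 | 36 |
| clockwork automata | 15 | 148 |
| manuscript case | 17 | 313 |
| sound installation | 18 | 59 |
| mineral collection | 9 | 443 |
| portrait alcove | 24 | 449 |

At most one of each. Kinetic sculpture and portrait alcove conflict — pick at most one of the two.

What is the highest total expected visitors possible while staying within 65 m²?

1353

Clockwork automata + manuscript case + mineral collection + portrait alcove uses 65 of the 65 m² and totals 1353.
That's the maximum — no feasible swap from here does better than 1353.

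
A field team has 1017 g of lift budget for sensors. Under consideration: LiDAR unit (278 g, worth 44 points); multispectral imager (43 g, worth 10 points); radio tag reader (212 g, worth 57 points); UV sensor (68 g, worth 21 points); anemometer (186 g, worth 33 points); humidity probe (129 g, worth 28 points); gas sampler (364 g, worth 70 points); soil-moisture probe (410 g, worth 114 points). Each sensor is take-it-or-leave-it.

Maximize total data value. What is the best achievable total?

253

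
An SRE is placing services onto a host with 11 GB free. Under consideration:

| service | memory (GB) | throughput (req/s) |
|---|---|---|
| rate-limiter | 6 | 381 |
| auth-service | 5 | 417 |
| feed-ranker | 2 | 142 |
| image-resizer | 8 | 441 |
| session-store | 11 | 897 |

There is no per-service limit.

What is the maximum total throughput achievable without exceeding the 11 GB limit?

A density-first pass picks 2×auth-service — 834 at 10 GB.
The 10 GB tied up in 2×auth-service is better spent on session-store — total rises to 897 (11 GB).

897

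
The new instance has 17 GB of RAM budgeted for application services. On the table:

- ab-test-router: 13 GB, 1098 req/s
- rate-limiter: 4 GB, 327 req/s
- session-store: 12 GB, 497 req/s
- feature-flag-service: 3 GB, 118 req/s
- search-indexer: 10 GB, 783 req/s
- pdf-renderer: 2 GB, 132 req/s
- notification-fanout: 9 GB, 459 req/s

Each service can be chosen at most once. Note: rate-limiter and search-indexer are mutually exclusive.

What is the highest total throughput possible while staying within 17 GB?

The ratio ordering already packs tightly: ab-test-router + rate-limiter, 17 GB, 1425.
Runner-up ab-test-router + pdf-renderer tops out at 1230.

1425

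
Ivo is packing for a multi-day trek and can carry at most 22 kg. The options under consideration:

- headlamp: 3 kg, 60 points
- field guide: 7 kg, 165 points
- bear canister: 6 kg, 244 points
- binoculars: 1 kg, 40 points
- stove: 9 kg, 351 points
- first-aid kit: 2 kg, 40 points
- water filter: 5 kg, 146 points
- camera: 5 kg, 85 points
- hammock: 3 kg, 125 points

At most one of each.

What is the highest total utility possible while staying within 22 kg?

820

Density check — hammock 41.67, bear canister 40.67, binoculars 40.00, stove 39.00 are the best per kg.
Headlamp + bear canister + binoculars + stove + hammock uses 22 of the 22 kg and totals 820.
Next best is bear canister + binoculars + stove + first-aid kit + hammock at 800 (21 kg) — short by 20.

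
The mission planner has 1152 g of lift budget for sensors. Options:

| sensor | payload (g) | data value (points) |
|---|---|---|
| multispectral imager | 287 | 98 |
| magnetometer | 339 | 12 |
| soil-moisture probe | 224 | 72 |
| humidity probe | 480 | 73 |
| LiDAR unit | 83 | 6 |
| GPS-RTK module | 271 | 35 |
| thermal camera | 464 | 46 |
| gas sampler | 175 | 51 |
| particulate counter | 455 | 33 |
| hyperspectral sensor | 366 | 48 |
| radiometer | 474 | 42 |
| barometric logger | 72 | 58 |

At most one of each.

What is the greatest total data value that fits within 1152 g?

Ranking by ratio (data value/g): barometric logger 0.81, multispectral imager 0.34, soil-moisture probe 0.32.
Best packing: multispectral imager + soil-moisture probe + gas sampler + hyperspectral sensor + barometric logger — 1124 g, 327 total.
That's the maximum — no swap from here does better than 327.

327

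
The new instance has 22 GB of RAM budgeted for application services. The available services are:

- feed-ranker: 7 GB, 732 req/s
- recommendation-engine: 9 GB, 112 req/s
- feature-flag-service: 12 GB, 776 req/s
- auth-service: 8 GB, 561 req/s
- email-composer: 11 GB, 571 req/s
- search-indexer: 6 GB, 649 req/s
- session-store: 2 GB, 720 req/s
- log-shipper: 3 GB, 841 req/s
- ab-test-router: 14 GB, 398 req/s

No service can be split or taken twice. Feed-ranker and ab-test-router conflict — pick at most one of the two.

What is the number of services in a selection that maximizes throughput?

4

Optimal total is 2942.
feed-ranker + search-indexer + session-store + log-shipper hits 2942 at 18 GB.
All optima have 4 services.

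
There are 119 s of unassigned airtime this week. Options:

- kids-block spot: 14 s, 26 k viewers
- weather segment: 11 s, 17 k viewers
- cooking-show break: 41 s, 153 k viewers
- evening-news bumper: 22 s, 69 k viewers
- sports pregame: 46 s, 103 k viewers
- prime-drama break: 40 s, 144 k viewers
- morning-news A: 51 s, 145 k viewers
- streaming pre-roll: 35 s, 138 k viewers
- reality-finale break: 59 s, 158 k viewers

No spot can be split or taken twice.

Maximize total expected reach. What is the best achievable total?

435

Best packing: cooking-show break + prime-drama break + streaming pre-roll — 116 s, 435 total.
Every other selection either busts 119 s or fails to beat 435.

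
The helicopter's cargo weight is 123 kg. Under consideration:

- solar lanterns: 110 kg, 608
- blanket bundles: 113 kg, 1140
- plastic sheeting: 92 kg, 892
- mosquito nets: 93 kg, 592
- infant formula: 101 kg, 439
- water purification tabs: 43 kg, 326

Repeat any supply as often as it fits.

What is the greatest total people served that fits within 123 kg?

The ratio ordering already packs tightly: blanket bundles, 113 kg, 1140.
No other feasible combination exceeds 1140.

1140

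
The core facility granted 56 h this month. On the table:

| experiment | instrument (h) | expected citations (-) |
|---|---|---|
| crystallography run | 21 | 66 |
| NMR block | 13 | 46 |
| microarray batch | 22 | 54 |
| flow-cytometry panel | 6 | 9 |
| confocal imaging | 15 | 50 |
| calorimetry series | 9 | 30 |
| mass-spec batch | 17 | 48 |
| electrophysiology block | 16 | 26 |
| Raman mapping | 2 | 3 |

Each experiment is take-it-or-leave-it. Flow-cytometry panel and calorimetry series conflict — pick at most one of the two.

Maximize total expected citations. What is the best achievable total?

The ratio ordering already packs tightly: NMR block + confocal imaging + calorimetry series + mass-spec batch + Raman mapping, 56 h, 177.
Every other selection either busts 56 h or breaks a pairing rule or fails to beat 177.

177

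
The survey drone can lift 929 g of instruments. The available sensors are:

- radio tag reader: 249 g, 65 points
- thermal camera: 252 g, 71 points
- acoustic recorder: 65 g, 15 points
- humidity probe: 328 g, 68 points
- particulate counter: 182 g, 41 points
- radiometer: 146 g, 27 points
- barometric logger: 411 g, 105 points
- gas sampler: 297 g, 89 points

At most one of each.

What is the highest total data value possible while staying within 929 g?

Ranking by ratio (data value/g): gas sampler 0.30, thermal camera 0.28, radio tag reader 0.26.
Greedy by ratio would take radio tag reader + thermal camera + acoustic recorder + gas sampler: 863 g used, total 240.
The 362 g tied up in acoustic recorder and gas sampler is better spent on barometric logger — total rises to 241 (912 g).

241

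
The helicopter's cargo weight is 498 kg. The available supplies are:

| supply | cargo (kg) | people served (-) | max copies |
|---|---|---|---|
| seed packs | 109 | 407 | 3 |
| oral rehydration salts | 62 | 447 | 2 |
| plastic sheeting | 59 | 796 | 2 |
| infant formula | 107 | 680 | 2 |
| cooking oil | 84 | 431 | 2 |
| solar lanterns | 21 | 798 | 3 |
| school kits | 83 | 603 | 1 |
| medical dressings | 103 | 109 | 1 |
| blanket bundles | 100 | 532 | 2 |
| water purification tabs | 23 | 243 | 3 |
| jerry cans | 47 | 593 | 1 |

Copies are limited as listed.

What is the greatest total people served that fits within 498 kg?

Taking the top-ratio supplies first gives oral rehydration salts + 2×plastic sheeting + 3×solar lanterns + school kits + 3×water purification tabs + jerry cans for 6358 (442 kg).
Dropping oral rehydration salts frees 62 kg; slotting in infant formula (107 kg) lifts the total to 6591 at 487 kg.
That's the maximum — no swap from here does better than 6591.

6591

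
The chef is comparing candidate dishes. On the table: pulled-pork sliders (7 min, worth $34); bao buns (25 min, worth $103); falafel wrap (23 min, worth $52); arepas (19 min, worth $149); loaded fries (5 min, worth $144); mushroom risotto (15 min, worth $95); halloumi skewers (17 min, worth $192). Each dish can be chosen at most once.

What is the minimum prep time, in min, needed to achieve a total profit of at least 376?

Look for the lowest-prep combination reaching 376.
loaded fries + mushroom risotto + halloumi skewers reaches 431 using 37 min.
No combination under 37 min hits 376.

37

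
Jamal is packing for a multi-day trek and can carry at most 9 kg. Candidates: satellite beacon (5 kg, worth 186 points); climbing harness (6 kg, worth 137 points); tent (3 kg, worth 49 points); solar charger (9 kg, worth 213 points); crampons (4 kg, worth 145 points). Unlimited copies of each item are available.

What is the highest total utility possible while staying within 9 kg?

331

The ratio ordering already packs tightly: satellite beacon + crampons, 9 kg, 331.
That's the maximum — no swap from here does better than 331.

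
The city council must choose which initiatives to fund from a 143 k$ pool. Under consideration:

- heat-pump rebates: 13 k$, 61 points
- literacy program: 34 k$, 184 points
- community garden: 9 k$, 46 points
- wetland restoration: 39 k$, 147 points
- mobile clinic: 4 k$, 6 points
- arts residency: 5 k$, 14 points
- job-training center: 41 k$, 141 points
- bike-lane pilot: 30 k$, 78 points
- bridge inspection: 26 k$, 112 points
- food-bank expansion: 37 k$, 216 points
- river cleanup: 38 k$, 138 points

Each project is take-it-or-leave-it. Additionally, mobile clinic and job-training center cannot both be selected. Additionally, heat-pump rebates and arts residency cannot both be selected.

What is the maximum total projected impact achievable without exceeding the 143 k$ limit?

673

Literacy program + wetland restoration + arts residency + bridge inspection + food-bank expansion uses 141 of the 143 k$ and totals 673.
Runner-up literacy program + arts residency + job-training center + bridge inspection + food-bank expansion tops out at 667.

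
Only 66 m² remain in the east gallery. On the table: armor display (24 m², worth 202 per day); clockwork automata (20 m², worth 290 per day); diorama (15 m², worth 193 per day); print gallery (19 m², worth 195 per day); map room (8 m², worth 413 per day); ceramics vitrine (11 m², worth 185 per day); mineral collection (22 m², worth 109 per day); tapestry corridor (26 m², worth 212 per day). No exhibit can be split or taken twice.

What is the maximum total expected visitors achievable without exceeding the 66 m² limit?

1100

Density check — map room 51.62, ceramics vitrine 16.82, clockwork automata 14.50, diorama 12.87 are the best per m².
The ratio heuristic lands on clockwork automata + diorama + map room + ceramics vitrine (1081) but leaves 12 m² idle.
Replace diorama with tapestry corridor: the trade gains 19 net, giving 1100 at 65 m².
The spare 1 m² is too small for any remaining exhibit, and no exchange beats 1100.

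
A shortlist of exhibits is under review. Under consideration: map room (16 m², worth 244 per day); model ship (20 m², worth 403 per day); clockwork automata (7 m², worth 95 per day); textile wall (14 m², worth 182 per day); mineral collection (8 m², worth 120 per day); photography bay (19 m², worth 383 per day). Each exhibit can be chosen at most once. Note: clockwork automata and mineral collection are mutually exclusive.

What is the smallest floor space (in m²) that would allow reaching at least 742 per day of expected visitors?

39

Minimise m² subject to total expected visitors ≥ 742.
model ship + photography bay: 786 expected visitors at 39 m².
No combination under 39 m² hits 742.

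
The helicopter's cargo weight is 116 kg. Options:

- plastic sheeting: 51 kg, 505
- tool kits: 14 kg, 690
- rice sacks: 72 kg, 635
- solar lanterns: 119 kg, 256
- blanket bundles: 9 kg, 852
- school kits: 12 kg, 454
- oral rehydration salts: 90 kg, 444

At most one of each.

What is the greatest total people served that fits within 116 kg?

Filling by ratio: plastic sheeting + tool kits + blanket bundles + school kits for 2501, with 30 kg left unused.
Replace plastic sheeting with rice sacks: the trade gains 130 net, giving 2631 at 107 kg.

2631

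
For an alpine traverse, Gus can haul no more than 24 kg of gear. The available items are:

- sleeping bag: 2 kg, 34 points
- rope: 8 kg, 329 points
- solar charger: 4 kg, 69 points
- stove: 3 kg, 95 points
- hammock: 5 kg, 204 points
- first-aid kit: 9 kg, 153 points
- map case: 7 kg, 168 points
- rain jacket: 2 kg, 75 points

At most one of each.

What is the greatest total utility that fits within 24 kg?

810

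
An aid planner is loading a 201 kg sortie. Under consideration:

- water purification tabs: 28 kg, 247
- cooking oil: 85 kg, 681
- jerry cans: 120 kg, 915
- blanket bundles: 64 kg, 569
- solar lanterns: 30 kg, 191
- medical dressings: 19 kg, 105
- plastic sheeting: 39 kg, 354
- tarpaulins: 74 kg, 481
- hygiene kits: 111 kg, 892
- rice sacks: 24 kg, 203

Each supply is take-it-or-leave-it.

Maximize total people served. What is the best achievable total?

A density-first pass picks water purification tabs + blanket bundles + solar lanterns + plastic sheeting + rice sacks — 1564 at 185 kg.
The 69 kg tied up in solar lanterns and plastic sheeting is better spent on cooking oil — total rises to 1700 (201 kg).
The closest alternative, blanket bundles + hygiene kits + rice sacks, reaches only 1664.

1700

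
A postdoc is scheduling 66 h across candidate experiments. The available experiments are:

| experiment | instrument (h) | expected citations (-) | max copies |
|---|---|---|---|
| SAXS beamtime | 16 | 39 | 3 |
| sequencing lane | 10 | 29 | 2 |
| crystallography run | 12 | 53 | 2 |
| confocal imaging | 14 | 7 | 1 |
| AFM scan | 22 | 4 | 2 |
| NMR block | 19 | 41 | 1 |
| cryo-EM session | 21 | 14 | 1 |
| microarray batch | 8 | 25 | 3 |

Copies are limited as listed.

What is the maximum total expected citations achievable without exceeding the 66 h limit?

224

A density-first pass picks sequencing lane + 2×crystallography run + 3×microarray batch — 210 at 58 h.
Replace microarray batch with SAXS beamtime: the trade gains 14 net, giving 224 at 66 h.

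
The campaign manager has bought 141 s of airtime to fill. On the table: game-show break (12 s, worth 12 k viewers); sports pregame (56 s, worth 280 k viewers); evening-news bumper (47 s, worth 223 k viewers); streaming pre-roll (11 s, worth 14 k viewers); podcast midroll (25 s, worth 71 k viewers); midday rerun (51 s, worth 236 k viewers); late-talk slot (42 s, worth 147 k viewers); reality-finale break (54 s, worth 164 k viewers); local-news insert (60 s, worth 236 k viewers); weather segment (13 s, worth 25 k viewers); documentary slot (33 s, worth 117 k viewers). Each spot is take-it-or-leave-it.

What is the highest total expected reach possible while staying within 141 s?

The ratio heuristic lands on sports pregame + evening-news bumper + documentary slot (620) but leaves 5 s idle.
The 47 s tied up in evening-news bumper is better spent on midday rerun — total rises to 633 (140 s).
No other feasible combination exceeds 633.

633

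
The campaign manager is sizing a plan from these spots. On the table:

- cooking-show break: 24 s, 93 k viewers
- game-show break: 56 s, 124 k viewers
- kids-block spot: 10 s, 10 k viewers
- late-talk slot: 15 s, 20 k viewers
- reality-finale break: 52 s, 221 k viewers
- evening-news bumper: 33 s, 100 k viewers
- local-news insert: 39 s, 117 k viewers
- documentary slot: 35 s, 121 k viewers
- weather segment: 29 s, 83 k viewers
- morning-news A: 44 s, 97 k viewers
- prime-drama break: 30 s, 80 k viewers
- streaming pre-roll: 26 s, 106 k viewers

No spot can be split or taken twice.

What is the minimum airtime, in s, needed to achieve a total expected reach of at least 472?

Minimise s subject to total expected reach ≥ 472.
cooking-show break + reality-finale break + weather segment + streaming pre-roll reaches 503 using 131 s.
No combination under 131 s hits 472.

131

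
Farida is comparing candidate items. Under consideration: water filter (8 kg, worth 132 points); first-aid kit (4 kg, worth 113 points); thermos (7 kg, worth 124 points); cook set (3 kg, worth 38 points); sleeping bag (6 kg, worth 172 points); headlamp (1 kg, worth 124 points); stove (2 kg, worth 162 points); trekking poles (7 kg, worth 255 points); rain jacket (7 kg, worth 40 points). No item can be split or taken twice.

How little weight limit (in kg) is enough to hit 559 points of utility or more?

Need the lightest bundle worth ≥ 559.
first-aid kit + sleeping bag + headlamp + stove: 571 utility at 13 kg.
Any bundle with less than 13 kg falls short of 559.

13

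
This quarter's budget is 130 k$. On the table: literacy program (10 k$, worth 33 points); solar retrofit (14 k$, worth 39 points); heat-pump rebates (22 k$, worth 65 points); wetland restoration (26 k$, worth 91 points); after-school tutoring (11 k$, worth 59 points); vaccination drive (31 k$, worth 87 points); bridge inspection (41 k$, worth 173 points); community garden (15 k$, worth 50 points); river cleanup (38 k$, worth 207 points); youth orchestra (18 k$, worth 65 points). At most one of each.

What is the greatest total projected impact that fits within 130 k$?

Greedy by ratio would take after-school tutoring + bridge inspection + community garden + river cleanup + youth orchestra: 123 k$ used, total 554.
Dropping community garden and youth orchestra frees 33 k$; slotting in solar retrofit + wetland restoration (40 k$) lifts the total to 569 at 130 k$.

569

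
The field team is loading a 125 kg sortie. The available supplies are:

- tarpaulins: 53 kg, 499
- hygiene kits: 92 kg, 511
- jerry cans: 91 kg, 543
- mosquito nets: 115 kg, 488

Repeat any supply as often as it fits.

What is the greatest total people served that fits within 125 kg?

998

Density check — tarpaulins 9.42, jerry cans 5.97, hygiene kits 5.55, mosquito nets 4.24 are the best per kg.
The ratio ordering already packs tightly: 2×tarpaulins, 106 kg, 998.
That's the maximum — no swap from here does better than 998.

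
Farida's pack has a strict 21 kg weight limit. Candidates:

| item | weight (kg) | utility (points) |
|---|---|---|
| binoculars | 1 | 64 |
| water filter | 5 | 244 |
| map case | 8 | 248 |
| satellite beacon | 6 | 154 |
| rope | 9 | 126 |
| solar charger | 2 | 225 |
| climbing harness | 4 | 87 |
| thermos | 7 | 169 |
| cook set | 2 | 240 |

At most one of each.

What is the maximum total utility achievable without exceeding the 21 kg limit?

1044

Filling by ratio: binoculars + water filter + map case + solar charger + cook set for 1021, with 3 kg left unused.
Dropping binoculars frees 1 kg; slotting in climbing harness (4 kg) lifts the total to 1044 at 21 kg.
An exhaustive check of the 512 subsets confirms 1044.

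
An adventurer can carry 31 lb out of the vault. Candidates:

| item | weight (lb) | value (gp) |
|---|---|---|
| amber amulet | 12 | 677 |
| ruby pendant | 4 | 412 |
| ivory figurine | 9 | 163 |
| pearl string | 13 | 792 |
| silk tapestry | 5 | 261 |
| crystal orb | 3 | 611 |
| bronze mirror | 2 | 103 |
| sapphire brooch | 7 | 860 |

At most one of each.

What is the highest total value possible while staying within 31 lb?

Greedy by ratio would take ruby pendant + pearl string + crystal orb + bronze mirror + sapphire brooch: 29 lb used, total 2778.
Dropping pearl string and bronze mirror frees 15 lb; slotting in amber amulet + silk tapestry (17 lb) lifts the total to 2821 at 31 lb.
No other feasible combination exceeds 2821.

2821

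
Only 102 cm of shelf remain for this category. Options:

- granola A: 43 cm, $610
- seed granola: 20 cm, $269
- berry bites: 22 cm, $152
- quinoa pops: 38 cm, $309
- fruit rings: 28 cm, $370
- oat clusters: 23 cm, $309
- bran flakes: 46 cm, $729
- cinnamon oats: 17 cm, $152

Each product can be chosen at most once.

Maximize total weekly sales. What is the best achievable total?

Filling by ratio: granola A + bran flakes for 1339, with 13 cm left unused.
Dropping granola A frees 43 cm; slotting in fruit rings + oat clusters (51 cm) lifts the total to 1408 at 97 cm.
Every other selection either busts 102 cm or fails to beat 1408.

1408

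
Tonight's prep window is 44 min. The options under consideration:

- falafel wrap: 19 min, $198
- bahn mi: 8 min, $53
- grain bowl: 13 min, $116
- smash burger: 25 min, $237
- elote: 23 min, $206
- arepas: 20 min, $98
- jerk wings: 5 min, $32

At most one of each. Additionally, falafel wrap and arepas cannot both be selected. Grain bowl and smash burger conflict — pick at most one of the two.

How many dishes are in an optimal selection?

Optimal total is 435.
falafel wrap + smash burger hits 435 at 44 min.
All optima have 2 dishes.

2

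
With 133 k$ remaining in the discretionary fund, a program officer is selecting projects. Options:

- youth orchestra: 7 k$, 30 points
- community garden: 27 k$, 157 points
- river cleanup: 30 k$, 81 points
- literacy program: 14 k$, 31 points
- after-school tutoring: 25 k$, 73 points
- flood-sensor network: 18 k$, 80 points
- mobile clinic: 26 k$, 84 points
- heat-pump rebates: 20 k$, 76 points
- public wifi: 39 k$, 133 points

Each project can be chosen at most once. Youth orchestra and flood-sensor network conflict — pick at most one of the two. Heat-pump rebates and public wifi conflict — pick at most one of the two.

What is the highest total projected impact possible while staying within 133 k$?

501

Ranking by ratio (projected impact/k$): community garden 5.81, flood-sensor network 4.44, youth orchestra 4.29, heat-pump rebates 3.80.
Taking community garden + literacy program + after-school tutoring + flood-sensor network + mobile clinic + heat-pump rebates: 130 k$ used, 501 in projected impact.
The closest alternative, youth orchestra + community garden + river cleanup + mobile clinic + public wifi, reaches only 485.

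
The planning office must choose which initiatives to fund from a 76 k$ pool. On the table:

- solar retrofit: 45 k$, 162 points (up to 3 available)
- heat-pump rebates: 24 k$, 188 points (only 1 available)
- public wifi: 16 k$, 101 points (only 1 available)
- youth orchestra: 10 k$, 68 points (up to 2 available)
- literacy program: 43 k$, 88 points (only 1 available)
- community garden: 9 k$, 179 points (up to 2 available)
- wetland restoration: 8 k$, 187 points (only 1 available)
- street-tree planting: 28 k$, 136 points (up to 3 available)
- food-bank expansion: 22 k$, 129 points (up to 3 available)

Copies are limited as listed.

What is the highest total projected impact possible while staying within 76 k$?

902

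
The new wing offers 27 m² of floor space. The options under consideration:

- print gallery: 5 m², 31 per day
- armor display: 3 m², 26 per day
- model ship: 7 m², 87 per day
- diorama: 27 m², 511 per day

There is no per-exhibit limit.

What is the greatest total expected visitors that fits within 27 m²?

Ranking by ratio (expected visitors/m²): diorama 18.93, model ship 12.43, armor display 8.67, print gallery 6.20.
Best packing: diorama — 27 m², 511 total.
Nothing else within 27 m² beats 511.

511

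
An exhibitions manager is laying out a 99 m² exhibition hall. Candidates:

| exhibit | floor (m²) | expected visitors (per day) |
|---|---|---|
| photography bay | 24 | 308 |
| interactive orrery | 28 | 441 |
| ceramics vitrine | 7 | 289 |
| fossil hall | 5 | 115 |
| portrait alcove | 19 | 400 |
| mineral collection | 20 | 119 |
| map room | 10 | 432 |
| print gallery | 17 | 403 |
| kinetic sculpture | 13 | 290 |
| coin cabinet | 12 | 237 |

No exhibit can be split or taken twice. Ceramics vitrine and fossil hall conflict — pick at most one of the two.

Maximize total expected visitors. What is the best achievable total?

By expected visitors per m²: map room 43.20, ceramics vitrine 41.29, print gallery 23.71, fossil hall 23.00 lead.
Taking interactive orrery + ceramics vitrine + portrait alcove + map room + print gallery + kinetic sculpture: 94 m² used, 2255 in expected visitors.

2255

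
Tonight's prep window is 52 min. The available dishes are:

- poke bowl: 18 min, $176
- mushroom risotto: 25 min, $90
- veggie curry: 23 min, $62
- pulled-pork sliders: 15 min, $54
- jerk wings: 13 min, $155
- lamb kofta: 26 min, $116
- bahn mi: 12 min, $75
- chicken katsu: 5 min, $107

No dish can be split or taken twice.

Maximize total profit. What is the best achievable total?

513

By profit per min: chicken katsu 21.40, jerk wings 11.92, poke bowl 9.78, bahn mi 6.25 lead.
Taking poke bowl + jerk wings + bahn mi + chicken katsu: 48 min used, 513 in profit.
Runner-up poke bowl + pulled-pork sliders + jerk wings + chicken katsu tops out at 492.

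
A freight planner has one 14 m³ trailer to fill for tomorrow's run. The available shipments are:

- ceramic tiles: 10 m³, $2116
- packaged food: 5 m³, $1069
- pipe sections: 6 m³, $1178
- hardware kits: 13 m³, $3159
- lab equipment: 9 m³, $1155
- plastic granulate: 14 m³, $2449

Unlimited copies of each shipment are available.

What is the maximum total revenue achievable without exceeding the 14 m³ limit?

3159

Taking hardware kits: 13 m³ used, 3159 in revenue.
The spare 1 m³ is too small for any remaining shipment, and no exchange beats 3159.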